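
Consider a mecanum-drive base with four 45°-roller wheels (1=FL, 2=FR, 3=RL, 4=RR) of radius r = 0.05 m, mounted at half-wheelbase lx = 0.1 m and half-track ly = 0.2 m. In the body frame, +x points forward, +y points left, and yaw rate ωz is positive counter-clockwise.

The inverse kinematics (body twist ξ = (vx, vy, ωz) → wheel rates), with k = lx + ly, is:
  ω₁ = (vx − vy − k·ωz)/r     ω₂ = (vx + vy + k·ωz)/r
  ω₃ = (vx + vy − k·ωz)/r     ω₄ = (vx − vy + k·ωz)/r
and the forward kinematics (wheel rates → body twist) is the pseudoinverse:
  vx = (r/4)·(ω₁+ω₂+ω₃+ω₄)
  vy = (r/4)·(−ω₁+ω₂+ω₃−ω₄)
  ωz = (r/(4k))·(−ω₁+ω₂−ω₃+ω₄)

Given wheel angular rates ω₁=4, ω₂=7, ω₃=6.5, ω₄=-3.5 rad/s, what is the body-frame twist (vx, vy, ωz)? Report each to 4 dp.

(0.1750, 0.1625, -0.2917)

k = lx + ly = 0.1 + 0.2 = 0.3000
ω₁+ω₂+ω₃+ω₄ = 14.0000  →  vx = (0.05/4)·14.0000 = 0.1750
−ω₁+ω₂+ω₃−ω₄ = 13.0000  →  vy = (0.05/4)·13.0000 = 0.1625
−ω₁+ω₂−ω₃+ω₄ = -7.0000  →  ωz = (0.05/1.2000)·-7.0000 = -0.2917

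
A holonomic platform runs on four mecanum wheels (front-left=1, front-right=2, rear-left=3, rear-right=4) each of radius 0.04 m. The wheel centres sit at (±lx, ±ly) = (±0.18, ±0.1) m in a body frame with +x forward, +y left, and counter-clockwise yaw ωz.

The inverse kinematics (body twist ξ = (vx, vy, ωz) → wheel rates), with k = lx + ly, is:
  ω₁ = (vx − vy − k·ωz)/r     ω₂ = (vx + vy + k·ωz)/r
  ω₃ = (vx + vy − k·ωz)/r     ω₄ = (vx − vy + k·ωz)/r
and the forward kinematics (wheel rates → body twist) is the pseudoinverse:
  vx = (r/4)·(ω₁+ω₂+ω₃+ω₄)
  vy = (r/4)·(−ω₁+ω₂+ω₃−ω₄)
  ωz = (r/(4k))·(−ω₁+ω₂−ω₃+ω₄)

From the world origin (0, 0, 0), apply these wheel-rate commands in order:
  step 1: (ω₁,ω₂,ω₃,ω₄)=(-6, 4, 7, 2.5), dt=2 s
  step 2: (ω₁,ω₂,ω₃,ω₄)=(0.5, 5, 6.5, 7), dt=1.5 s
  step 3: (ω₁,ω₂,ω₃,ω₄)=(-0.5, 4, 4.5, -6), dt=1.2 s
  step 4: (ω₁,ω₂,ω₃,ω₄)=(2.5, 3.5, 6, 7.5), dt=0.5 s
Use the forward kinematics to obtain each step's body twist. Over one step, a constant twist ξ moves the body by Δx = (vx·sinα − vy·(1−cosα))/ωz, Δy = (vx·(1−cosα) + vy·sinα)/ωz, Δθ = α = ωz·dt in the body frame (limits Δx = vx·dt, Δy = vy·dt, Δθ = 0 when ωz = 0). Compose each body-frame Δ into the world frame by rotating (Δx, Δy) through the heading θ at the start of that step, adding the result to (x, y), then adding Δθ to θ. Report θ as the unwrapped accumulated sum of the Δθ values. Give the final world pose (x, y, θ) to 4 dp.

(0.3248, 0.7111, 0.4482)

step 1: ξ=(vx,vy,ωz)=(0.0750, 0.1450, 0.1964), dt=2.0 → body Δ=(0.0899, 0.3117, 0.3929) → world pose (0.0899, 0.3117, 0.3929)
step 2: ξ=(vx,vy,ωz)=(0.1900, 0.0400, 0.1786), dt=1.5 → body Δ=(0.2736, 0.0972, 0.2679) → world pose (0.3055, 0.5063, 0.6607)
step 3: ξ=(vx,vy,ωz)=(0.0200, 0.1500, -0.2143), dt=1.2 → body Δ=(0.0468, 0.1750, -0.2571) → world pose (0.2350, 0.6731, 0.4036)
step 4: ξ=(vx,vy,ωz)=(0.1950, -0.0050, 0.0893), dt=0.5 → body Δ=(0.0975, -0.0003, 0.0446) → world pose (0.3248, 0.7111, 0.4482)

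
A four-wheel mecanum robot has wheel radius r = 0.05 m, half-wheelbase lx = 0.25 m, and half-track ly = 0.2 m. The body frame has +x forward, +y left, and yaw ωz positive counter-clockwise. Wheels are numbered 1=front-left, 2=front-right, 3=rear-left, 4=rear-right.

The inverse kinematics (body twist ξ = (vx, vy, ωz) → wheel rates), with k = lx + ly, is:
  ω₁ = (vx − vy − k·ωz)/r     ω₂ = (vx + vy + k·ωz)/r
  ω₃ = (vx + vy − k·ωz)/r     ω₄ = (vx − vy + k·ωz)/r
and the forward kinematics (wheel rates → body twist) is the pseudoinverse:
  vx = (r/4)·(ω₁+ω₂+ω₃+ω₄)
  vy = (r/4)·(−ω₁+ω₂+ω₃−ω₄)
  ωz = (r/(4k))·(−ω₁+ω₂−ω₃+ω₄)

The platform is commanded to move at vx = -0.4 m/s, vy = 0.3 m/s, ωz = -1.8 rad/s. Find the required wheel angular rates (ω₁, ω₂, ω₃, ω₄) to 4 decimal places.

(2.2000, -18.2000, 14.2000, -30.2000)

k = lx + ly = 0.25 + 0.2 = 0.4500;  k·ωz = 0.4500·-1.8 = -0.8100
ω₁ (FL) = (vx − vy − k·ωz)/r = 0.1100/0.05 = 2.2000
ω₂ (FR) = (vx + vy + k·ωz)/r = -0.9100/0.05 = -18.2000
ω₃ (RL) = (vx + vy − k·ωz)/r = 0.7100/0.05 = 14.2000
ω₄ (RR) = (vx − vy + k·ωz)/r = -1.5100/0.05 = -30.2000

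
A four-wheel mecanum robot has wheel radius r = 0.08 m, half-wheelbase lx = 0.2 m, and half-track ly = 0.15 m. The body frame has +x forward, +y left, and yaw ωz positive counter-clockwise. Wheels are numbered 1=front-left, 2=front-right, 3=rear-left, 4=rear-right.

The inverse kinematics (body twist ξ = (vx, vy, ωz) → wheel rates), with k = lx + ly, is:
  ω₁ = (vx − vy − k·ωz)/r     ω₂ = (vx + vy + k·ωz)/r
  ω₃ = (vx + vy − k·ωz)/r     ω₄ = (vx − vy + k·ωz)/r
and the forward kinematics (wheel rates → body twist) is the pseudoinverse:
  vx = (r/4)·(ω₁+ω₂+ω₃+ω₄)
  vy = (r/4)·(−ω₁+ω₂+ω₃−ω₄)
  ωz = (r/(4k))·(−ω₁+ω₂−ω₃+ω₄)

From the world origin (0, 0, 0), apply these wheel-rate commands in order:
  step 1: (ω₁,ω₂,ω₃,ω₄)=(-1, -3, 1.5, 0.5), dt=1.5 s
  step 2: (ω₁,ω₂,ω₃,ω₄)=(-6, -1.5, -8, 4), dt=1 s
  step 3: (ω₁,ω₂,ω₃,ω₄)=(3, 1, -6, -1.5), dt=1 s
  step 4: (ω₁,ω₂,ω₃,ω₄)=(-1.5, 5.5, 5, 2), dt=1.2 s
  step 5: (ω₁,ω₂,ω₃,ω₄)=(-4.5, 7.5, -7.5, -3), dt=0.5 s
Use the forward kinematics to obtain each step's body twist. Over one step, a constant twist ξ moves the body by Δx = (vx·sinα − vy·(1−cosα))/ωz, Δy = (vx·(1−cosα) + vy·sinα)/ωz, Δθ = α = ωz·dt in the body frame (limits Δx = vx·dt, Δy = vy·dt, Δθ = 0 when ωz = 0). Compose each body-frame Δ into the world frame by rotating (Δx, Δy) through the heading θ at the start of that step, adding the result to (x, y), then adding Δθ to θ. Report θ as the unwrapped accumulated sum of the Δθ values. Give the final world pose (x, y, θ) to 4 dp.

step 1: ξ=(vx,vy,ωz)=(-0.0400, -0.0200, -0.1714), dt=1.5 → body Δ=(-0.0632, -0.0220, -0.2571) → world pose (-0.0632, -0.0220, -0.2571)
step 2: ξ=(vx,vy,ωz)=(-0.2300, -0.1500, 0.9429), dt=1.0 → body Δ=(-0.1318, -0.2294, 0.9429) → world pose (-0.2490, -0.2103, 0.6857)
step 3: ξ=(vx,vy,ωz)=(-0.0700, -0.1300, 0.1429), dt=1.0 → body Δ=(-0.0605, -0.1345, 0.1429) → world pose (-0.2106, -0.3528, 0.8286)
step 4: ξ=(vx,vy,ωz)=(0.2200, 0.2000, 0.2286), dt=1.2 → body Δ=(0.2280, 0.2730, 0.2743) → world pose (-0.2576, -0.0002, 1.1029)
step 5: ξ=(vx,vy,ωz)=(-0.1500, 0.1500, 0.9429), dt=0.5 → body Δ=(-0.0896, 0.0549, 0.4714) → world pose (-0.3471, -0.0554, 1.5743)

(-0.3471, -0.0554, 1.5743)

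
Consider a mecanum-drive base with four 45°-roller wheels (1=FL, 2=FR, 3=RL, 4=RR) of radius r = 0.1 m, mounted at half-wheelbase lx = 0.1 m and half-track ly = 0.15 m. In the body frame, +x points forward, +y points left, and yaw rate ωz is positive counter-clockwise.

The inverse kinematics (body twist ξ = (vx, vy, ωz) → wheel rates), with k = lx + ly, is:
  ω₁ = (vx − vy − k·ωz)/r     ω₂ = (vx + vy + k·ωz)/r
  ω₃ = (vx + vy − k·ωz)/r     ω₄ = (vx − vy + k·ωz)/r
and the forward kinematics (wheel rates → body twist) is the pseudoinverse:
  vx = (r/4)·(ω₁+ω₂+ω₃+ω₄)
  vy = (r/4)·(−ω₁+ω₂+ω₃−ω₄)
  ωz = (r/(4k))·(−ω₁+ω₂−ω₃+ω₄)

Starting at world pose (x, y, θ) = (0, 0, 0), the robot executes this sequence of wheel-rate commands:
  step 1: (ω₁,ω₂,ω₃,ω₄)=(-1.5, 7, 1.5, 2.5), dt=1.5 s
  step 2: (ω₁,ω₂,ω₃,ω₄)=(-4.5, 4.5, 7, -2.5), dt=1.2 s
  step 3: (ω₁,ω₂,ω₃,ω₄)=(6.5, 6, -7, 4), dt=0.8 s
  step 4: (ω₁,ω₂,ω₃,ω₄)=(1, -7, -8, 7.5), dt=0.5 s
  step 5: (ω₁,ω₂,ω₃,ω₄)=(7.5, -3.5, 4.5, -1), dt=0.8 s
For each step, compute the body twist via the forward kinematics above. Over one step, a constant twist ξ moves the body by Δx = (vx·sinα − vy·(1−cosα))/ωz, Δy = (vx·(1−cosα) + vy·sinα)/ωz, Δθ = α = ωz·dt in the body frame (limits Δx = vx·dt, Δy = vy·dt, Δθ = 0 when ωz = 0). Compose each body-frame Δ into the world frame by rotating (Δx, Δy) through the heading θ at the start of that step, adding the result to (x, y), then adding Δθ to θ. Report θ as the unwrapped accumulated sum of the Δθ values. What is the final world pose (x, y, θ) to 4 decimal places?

(0.0412, 1.1914, 1.2600)

step 1: ξ=(vx,vy,ωz)=(0.2375, 0.1875, 0.9500), dt=1.5 → body Δ=(0.0787, 0.4090, 1.4250) → world pose (0.0787, 0.4090, 1.4250)
step 2: ξ=(vx,vy,ωz)=(0.1125, 0.4625, -0.0500), dt=1.2 → body Δ=(0.1516, 0.5506, -0.0600) → world pose (-0.4441, 0.6389, 1.3650)
step 3: ξ=(vx,vy,ωz)=(0.2375, -0.2875, 1.0500), dt=0.8 → body Δ=(0.2595, -0.1287, 0.8400) → world pose (-0.2651, 0.8666, 2.2050)
step 4: ξ=(vx,vy,ωz)=(-0.1625, -0.5875, 0.7500), dt=0.5 → body Δ=(-0.0249, -0.3020, 0.3750) → world pose (-0.0071, 1.0255, 2.5800)
step 5: ξ=(vx,vy,ωz)=(0.1875, -0.1375, -1.6500), dt=0.8 → body Δ=(0.0474, -0.1662, -1.3200) → world pose (0.0412, 1.1914, 1.2600)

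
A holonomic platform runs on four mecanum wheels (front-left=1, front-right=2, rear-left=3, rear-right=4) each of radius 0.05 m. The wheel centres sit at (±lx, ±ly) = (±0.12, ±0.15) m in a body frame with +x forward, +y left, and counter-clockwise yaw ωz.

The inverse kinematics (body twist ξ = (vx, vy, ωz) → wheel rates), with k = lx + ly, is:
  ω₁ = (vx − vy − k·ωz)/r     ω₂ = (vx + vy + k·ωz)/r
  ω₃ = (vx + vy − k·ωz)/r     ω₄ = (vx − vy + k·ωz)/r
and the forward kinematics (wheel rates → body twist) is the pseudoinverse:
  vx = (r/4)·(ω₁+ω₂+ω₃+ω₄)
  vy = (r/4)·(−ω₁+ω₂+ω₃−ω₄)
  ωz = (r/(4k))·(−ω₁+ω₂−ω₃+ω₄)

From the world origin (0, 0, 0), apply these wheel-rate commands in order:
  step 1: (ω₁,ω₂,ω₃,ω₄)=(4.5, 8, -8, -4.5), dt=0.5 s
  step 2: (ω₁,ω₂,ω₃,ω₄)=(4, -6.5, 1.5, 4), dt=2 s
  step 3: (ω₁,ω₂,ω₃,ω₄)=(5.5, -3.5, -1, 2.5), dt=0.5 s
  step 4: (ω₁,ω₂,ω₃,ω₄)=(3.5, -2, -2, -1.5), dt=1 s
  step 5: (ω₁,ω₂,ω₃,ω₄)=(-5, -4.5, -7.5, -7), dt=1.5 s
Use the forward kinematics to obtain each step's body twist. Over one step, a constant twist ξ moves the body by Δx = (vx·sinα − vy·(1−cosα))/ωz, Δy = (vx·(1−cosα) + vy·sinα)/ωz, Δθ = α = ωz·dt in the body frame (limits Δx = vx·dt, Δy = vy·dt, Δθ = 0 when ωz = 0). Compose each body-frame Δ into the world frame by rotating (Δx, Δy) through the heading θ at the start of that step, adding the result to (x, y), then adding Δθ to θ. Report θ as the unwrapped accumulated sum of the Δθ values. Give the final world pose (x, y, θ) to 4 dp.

(-0.3737, -0.0810, -0.8681)

step 1: ξ=(vx,vy,ωz)=(0.0000, 0.0000, 0.3241), dt=0.5 → body Δ=(0.0000, 0.0000, 0.1620) → world pose (0.0000, 0.0000, 0.1620)
step 2: ξ=(vx,vy,ωz)=(0.0375, -0.1625, -0.3704), dt=2.0 → body Δ=(-0.0466, -0.3226, -0.7407) → world pose (0.0060, -0.3259, -0.5787)
step 3: ξ=(vx,vy,ωz)=(0.0437, -0.1562, -0.2546), dt=0.5 → body Δ=(0.0168, -0.0793, -0.1273) → world pose (-0.0233, -0.4015, -0.7060)
step 4: ξ=(vx,vy,ωz)=(-0.0250, -0.0750, -0.2315), dt=1.0 → body Δ=(-0.0334, -0.0715, -0.2315) → world pose (-0.0950, -0.4342, -0.9375)
step 5: ξ=(vx,vy,ωz)=(-0.3000, 0.0000, 0.0463), dt=1.5 → body Δ=(-0.4496, -0.0156, 0.0694) → world pose (-0.3737, -0.0810, -0.8681)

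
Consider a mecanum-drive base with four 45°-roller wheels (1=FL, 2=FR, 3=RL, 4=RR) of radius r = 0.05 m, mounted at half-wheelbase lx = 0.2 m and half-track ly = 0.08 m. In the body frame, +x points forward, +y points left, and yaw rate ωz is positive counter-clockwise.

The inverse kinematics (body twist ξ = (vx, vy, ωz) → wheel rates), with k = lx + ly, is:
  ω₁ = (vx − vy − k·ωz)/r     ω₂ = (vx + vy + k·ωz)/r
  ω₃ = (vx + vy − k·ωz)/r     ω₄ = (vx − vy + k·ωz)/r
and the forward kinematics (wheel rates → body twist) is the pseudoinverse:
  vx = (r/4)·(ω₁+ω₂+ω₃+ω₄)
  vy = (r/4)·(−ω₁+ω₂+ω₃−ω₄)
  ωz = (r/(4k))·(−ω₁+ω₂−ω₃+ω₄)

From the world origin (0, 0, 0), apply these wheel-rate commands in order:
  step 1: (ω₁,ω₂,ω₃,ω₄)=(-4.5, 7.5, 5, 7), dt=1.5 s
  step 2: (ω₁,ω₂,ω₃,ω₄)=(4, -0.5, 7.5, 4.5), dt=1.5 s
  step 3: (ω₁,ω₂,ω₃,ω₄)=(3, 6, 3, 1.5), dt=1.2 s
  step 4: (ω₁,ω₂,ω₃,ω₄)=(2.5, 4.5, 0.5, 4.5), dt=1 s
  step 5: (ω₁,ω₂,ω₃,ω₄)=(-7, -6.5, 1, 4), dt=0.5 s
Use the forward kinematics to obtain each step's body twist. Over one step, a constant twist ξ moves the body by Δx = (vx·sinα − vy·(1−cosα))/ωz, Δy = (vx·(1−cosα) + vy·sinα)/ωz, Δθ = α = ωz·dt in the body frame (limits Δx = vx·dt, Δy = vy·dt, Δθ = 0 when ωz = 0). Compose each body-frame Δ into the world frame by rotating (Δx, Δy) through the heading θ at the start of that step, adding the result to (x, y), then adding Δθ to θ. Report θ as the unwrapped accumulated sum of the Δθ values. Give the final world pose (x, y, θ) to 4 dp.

step 1: ξ=(vx,vy,ωz)=(0.1875, 0.1250, 0.6250), dt=1.5 → body Δ=(0.1602, 0.2837, 0.9375) → world pose (0.1602, 0.2837, 0.9375)
step 2: ξ=(vx,vy,ωz)=(0.1938, -0.0188, -0.3348), dt=1.5 → body Δ=(0.2716, -0.0984, -0.5022) → world pose (0.4003, 0.4444, 0.4353)
step 3: ξ=(vx,vy,ωz)=(0.1688, 0.0563, 0.0670), dt=1.2 → body Δ=(0.1996, 0.0756, 0.0804) → world pose (0.5494, 0.5971, 0.5156)
step 4: ξ=(vx,vy,ωz)=(0.1500, -0.0250, 0.2679), dt=1.0 → body Δ=(0.1515, -0.0047, 0.2679) → world pose (0.6836, 0.6677, 0.7835)
step 5: ξ=(vx,vy,ωz)=(-0.1063, -0.0312, 0.1562), dt=0.5 → body Δ=(-0.0525, -0.0177, 0.0781) → world pose (0.6589, 0.6181, 0.8616)

(0.6589, 0.6181, 0.8616)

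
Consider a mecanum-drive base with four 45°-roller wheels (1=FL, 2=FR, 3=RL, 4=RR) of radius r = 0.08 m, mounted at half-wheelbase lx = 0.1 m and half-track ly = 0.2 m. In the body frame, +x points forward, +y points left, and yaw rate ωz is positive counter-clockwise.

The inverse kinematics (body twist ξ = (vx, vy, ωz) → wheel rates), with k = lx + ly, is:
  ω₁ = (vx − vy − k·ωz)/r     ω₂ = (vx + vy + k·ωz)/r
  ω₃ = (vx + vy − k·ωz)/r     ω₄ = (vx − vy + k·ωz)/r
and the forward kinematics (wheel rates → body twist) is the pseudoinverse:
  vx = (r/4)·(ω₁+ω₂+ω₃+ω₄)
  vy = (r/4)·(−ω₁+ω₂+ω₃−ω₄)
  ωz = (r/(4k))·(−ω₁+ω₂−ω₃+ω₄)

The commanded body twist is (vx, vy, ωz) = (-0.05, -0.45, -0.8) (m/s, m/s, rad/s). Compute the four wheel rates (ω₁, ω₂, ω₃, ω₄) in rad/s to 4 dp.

k = lx + ly = 0.1 + 0.2 = 0.3000;  k·ωz = 0.3000·-0.8 = -0.2400
ω₁ (FL) = (vx − vy − k·ωz)/r = 0.6400/0.08 = 8.0000
ω₂ (FR) = (vx + vy + k·ωz)/r = -0.7400/0.08 = -9.2500
ω₃ (RL) = (vx + vy − k·ωz)/r = -0.2600/0.08 = -3.2500
ω₄ (RR) = (vx − vy + k·ωz)/r = 0.1600/0.08 = 2.0000

(8.0000, -9.2500, -3.2500, 2.0000)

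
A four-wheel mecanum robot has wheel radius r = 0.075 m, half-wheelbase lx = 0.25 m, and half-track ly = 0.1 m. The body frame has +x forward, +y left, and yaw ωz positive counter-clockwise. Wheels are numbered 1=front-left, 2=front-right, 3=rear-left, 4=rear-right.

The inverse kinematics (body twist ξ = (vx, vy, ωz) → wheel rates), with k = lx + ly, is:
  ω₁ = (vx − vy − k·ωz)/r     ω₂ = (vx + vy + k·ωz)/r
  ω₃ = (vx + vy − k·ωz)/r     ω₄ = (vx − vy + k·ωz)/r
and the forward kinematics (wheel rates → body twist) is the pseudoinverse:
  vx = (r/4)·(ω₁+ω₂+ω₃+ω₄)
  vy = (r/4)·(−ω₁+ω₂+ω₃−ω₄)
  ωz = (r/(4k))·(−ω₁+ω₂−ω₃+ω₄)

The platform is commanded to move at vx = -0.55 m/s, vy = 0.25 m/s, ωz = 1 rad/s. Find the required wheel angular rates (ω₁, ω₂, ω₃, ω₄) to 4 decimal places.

k = lx + ly = 0.25 + 0.1 = 0.3500;  k·ωz = 0.3500·1 = 0.3500
ω₁ (FL) = (vx − vy − k·ωz)/r = -1.1500/0.075 = -15.3333
ω₂ (FR) = (vx + vy + k·ωz)/r = 0.0500/0.075 = 0.6667
ω₃ (RL) = (vx + vy − k·ωz)/r = -0.6500/0.075 = -8.6667
ω₄ (RR) = (vx − vy + k·ωz)/r = -0.4500/0.075 = -6.0000

(-15.3333, 0.6667, -8.6667, -6.0000)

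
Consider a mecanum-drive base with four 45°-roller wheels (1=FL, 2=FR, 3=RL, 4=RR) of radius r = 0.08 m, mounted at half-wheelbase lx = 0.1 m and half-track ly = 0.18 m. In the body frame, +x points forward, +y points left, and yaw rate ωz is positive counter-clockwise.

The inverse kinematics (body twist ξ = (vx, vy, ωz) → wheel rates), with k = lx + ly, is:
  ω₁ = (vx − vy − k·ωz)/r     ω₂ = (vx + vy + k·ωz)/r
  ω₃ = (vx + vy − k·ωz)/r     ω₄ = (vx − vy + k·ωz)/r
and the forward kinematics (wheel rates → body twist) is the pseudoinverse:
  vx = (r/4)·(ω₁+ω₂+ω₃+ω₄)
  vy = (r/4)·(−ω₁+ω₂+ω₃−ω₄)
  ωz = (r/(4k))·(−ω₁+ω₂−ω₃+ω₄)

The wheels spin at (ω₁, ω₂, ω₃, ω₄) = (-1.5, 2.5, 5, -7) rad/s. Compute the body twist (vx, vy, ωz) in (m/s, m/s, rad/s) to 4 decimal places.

(-0.0200, 0.3200, -0.5714)

k = lx + ly = 0.1 + 0.18 = 0.2800
ω₁+ω₂+ω₃+ω₄ = -1.0000  →  vx = (0.08/4)·-1.0000 = -0.0200
−ω₁+ω₂+ω₃−ω₄ = 16.0000  →  vy = (0.08/4)·16.0000 = 0.3200
−ω₁+ω₂−ω₃+ω₄ = -8.0000  →  ωz = (0.08/1.1200)·-8.0000 = -0.5714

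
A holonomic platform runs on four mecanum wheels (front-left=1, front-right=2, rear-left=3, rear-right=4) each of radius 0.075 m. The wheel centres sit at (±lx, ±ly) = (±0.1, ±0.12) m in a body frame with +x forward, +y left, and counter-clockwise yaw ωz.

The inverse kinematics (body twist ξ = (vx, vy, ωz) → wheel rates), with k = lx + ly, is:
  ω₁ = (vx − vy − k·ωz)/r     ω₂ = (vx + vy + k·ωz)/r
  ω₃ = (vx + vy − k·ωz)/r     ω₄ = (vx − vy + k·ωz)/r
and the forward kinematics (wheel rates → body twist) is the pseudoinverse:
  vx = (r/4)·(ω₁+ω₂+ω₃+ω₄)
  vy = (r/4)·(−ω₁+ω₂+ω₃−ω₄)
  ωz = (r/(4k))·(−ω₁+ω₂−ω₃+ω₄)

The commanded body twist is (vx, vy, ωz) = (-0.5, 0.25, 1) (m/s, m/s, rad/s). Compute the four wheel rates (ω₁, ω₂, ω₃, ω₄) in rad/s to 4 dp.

(-12.9333, -0.4000, -6.2667, -7.0667)

k = lx + ly = 0.1 + 0.12 = 0.2200;  k·ωz = 0.2200·1 = 0.2200
ω₁ (FL) = (vx − vy − k·ωz)/r = -0.9700/0.075 = -12.9333
ω₂ (FR) = (vx + vy + k·ωz)/r = -0.0300/0.075 = -0.4000
ω₃ (RL) = (vx + vy − k·ωz)/r = -0.4700/0.075 = -6.2667
ω₄ (RR) = (vx − vy + k·ωz)/r = -0.5300/0.075 = -7.0667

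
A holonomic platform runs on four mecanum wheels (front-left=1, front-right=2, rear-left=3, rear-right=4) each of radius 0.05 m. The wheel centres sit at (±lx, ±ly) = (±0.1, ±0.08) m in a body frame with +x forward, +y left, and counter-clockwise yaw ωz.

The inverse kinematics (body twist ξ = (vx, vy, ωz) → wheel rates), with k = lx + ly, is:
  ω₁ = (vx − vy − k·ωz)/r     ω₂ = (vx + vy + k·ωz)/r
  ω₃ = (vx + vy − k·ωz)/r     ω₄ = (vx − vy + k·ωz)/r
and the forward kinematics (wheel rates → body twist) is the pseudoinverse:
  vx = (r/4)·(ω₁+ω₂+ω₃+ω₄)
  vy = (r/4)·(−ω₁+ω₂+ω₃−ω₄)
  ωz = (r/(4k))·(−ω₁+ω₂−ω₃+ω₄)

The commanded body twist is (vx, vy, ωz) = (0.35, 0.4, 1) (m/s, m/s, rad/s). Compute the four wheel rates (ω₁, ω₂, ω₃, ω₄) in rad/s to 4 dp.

k = lx + ly = 0.1 + 0.08 = 0.1800;  k·ωz = 0.1800·1 = 0.1800
ω₁ (FL) = (vx − vy − k·ωz)/r = -0.2300/0.05 = -4.6000
ω₂ (FR) = (vx + vy + k·ωz)/r = 0.9300/0.05 = 18.6000
ω₃ (RL) = (vx + vy − k·ωz)/r = 0.5700/0.05 = 11.4000
ω₄ (RR) = (vx − vy + k·ωz)/r = 0.1300/0.05 = 2.6000

(-4.6000, 18.6000, 11.4000, 2.6000)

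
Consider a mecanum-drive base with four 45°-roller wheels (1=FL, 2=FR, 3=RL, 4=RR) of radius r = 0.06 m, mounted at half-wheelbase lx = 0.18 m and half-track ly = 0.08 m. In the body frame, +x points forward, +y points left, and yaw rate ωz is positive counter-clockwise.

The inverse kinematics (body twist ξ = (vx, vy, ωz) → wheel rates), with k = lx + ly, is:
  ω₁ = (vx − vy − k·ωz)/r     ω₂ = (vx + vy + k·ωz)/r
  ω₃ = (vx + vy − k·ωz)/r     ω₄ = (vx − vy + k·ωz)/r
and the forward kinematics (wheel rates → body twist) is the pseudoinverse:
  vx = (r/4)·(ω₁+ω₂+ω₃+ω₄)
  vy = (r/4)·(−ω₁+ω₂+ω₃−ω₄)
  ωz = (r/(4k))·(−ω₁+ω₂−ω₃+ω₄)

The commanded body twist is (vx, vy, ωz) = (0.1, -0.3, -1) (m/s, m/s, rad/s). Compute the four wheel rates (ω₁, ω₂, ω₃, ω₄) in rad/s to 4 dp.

k = lx + ly = 0.18 + 0.08 = 0.2600;  k·ωz = 0.2600·-1 = -0.2600
ω₁ (FL) = (vx − vy − k·ωz)/r = 0.6600/0.06 = 11.0000
ω₂ (FR) = (vx + vy + k·ωz)/r = -0.4600/0.06 = -7.6667
ω₃ (RL) = (vx + vy − k·ωz)/r = 0.0600/0.06 = 1.0000
ω₄ (RR) = (vx − vy + k·ωz)/r = 0.1400/0.06 = 2.3333

(11.0000, -7.6667, 1.0000, 2.3333)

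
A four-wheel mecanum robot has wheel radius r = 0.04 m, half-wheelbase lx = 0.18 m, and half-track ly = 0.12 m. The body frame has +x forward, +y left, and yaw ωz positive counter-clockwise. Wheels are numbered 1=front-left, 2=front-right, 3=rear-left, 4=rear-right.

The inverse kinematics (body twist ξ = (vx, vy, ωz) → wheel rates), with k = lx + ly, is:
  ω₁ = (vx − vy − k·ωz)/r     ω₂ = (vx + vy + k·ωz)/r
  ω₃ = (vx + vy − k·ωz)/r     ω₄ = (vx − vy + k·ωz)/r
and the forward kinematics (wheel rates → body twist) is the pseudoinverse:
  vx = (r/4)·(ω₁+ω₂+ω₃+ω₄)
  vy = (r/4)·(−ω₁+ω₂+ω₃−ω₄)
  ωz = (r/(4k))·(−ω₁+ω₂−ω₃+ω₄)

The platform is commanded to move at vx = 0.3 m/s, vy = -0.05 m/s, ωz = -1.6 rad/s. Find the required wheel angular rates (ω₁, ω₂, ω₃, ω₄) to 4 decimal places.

k = lx + ly = 0.18 + 0.12 = 0.3000;  k·ωz = 0.3000·-1.6 = -0.4800
ω₁ (FL) = (vx − vy − k·ωz)/r = 0.8300/0.04 = 20.7500
ω₂ (FR) = (vx + vy + k·ωz)/r = -0.2300/0.04 = -5.7500
ω₃ (RL) = (vx + vy − k·ωz)/r = 0.7300/0.04 = 18.2500
ω₄ (RR) = (vx − vy + k·ωz)/r = -0.1300/0.04 = -3.2500

(20.7500, -5.7500, 18.2500, -3.2500)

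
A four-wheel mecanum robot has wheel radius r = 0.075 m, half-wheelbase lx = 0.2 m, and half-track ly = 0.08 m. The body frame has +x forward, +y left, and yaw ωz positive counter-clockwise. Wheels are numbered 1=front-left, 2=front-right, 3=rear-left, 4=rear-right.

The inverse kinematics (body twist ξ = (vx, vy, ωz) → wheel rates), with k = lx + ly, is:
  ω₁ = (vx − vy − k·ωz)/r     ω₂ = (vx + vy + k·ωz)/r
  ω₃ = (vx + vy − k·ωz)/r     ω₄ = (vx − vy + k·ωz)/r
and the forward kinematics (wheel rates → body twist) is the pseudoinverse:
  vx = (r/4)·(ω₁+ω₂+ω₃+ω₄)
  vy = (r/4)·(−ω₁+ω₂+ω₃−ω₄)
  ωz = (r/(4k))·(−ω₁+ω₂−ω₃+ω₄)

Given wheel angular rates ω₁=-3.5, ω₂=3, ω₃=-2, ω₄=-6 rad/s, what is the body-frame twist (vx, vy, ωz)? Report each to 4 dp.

k = lx + ly = 0.2 + 0.08 = 0.2800
ω₁+ω₂+ω₃+ω₄ = -8.5000  →  vx = (0.075/4)·-8.5000 = -0.1594
−ω₁+ω₂+ω₃−ω₄ = 10.5000  →  vy = (0.075/4)·10.5000 = 0.1969
−ω₁+ω₂−ω₃+ω₄ = 2.5000  →  ωz = (0.075/1.1200)·2.5000 = 0.1674

(-0.1594, 0.1969, 0.1674)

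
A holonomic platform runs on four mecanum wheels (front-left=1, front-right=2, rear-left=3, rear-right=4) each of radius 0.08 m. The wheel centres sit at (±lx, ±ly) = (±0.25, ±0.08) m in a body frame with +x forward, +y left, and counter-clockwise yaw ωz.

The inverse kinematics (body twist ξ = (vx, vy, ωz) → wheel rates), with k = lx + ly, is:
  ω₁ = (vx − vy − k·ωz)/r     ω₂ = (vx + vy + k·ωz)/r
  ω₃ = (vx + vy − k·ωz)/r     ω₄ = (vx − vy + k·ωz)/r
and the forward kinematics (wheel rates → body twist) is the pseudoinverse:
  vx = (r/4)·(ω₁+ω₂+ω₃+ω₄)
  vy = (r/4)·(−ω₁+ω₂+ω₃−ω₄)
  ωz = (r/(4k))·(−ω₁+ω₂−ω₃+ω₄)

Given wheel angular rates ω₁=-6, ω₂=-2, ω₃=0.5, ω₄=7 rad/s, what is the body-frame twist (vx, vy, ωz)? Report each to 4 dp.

(-0.0100, -0.0500, 0.6364)

k = lx + ly = 0.25 + 0.08 = 0.3300
ω₁+ω₂+ω₃+ω₄ = -0.5000  →  vx = (0.08/4)·-0.5000 = -0.0100
−ω₁+ω₂+ω₃−ω₄ = -2.5000  →  vy = (0.08/4)·-2.5000 = -0.0500
−ω₁+ω₂−ω₃+ω₄ = 10.5000  →  ωz = (0.08/1.3200)·10.5000 = 0.6364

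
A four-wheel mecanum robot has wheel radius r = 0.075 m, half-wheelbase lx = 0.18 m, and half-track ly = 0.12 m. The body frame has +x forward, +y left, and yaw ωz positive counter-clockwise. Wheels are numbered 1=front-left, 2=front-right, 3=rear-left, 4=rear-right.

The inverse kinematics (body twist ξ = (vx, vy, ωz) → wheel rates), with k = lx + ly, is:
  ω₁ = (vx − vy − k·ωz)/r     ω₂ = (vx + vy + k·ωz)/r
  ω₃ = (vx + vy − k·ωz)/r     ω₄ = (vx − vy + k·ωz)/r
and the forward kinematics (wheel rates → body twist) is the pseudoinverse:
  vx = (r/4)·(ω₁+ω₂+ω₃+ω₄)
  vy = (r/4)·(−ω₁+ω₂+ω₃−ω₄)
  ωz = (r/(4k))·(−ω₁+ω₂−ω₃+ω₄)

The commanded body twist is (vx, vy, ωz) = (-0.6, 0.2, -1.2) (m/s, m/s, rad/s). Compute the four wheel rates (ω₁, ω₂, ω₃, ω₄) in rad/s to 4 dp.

(-5.8667, -10.1333, -0.5333, -15.4667)

k = lx + ly = 0.18 + 0.12 = 0.3000;  k·ωz = 0.3000·-1.2 = -0.3600
ω₁ (FL) = (vx − vy − k·ωz)/r = -0.4400/0.075 = -5.8667
ω₂ (FR) = (vx + vy + k·ωz)/r = -0.7600/0.075 = -10.1333
ω₃ (RL) = (vx + vy − k·ωz)/r = -0.0400/0.075 = -0.5333
ω₄ (RR) = (vx − vy + k·ωz)/r = -1.1600/0.075 = -15.4667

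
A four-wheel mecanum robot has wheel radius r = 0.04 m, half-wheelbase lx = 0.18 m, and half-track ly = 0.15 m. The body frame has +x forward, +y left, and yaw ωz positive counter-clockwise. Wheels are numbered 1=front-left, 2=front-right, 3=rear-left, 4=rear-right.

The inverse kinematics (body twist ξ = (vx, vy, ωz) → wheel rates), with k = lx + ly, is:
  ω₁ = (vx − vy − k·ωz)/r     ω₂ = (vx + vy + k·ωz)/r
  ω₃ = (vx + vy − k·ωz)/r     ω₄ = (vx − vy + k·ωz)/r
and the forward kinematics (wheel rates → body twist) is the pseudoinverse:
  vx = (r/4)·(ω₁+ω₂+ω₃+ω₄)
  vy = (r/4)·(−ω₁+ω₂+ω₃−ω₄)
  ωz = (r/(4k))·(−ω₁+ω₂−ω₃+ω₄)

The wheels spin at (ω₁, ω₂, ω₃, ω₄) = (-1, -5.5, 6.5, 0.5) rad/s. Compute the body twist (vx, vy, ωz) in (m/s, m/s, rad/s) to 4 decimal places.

(0.0050, 0.0150, -0.3182)

k = lx + ly = 0.18 + 0.15 = 0.3300
ω₁+ω₂+ω₃+ω₄ = 0.5000  →  vx = (0.04/4)·0.5000 = 0.0050
−ω₁+ω₂+ω₃−ω₄ = 1.5000  →  vy = (0.04/4)·1.5000 = 0.0150
−ω₁+ω₂−ω₃+ω₄ = -10.5000  →  ωz = (0.04/1.3200)·-10.5000 = -0.3182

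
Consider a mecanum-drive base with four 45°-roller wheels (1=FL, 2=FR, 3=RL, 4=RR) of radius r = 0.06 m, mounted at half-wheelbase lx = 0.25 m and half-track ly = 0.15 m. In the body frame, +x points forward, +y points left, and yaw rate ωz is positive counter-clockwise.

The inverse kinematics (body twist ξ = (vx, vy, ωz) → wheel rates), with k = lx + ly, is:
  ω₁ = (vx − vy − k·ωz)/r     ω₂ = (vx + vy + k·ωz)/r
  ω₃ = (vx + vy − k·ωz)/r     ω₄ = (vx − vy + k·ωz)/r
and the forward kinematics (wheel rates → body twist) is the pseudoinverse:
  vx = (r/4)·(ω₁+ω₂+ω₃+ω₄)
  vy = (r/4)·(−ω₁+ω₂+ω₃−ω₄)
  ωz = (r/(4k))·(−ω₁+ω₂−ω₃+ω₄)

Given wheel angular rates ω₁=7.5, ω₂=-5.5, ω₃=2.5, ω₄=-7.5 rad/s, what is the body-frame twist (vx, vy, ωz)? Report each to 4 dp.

(-0.0450, -0.0450, -0.8625)

k = lx + ly = 0.25 + 0.15 = 0.4000
ω₁+ω₂+ω₃+ω₄ = -3.0000  →  vx = (0.06/4)·-3.0000 = -0.0450
−ω₁+ω₂+ω₃−ω₄ = -3.0000  →  vy = (0.06/4)·-3.0000 = -0.0450
−ω₁+ω₂−ω₃+ω₄ = -23.0000  →  ωz = (0.06/1.6000)·-23.0000 = -0.8625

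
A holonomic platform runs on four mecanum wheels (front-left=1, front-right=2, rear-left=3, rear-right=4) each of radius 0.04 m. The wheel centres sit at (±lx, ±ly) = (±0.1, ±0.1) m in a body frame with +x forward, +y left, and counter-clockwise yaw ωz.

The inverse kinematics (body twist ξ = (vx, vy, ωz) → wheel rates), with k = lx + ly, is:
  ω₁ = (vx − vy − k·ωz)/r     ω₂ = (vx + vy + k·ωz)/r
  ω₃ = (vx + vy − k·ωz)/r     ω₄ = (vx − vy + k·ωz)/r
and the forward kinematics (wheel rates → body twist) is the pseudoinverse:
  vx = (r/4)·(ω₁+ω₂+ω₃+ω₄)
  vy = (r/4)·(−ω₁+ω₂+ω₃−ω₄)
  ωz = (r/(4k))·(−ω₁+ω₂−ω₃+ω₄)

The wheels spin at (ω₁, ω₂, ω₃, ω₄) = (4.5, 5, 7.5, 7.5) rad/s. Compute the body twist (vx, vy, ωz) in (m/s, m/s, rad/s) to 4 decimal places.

k = lx + ly = 0.1 + 0.1 = 0.2000
ω₁+ω₂+ω₃+ω₄ = 24.5000  →  vx = (0.04/4)·24.5000 = 0.2450
−ω₁+ω₂+ω₃−ω₄ = 0.5000  →  vy = (0.04/4)·0.5000 = 0.0050
−ω₁+ω₂−ω₃+ω₄ = 0.5000  →  ωz = (0.04/0.8000)·0.5000 = 0.0250

(0.2450, 0.0050, 0.0250)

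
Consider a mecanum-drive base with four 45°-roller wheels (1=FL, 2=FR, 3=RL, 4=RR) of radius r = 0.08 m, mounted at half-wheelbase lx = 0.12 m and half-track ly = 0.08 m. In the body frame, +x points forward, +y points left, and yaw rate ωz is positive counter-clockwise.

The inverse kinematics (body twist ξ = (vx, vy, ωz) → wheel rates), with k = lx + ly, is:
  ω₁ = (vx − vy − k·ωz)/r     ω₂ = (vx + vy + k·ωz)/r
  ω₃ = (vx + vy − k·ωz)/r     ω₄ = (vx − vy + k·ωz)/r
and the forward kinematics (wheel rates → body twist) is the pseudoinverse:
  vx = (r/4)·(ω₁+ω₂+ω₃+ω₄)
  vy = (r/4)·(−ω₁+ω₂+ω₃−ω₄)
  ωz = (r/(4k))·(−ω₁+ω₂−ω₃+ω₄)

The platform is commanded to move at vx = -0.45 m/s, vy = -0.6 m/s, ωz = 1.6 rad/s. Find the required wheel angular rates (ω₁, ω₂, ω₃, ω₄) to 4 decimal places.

k = lx + ly = 0.12 + 0.08 = 0.2000;  k·ωz = 0.2000·1.6 = 0.3200
ω₁ (FL) = (vx − vy − k·ωz)/r = -0.1700/0.08 = -2.1250
ω₂ (FR) = (vx + vy + k·ωz)/r = -0.7300/0.08 = -9.1250
ω₃ (RL) = (vx + vy − k·ωz)/r = -1.3700/0.08 = -17.1250
ω₄ (RR) = (vx − vy + k·ωz)/r = 0.4700/0.08 = 5.8750

(-2.1250, -9.1250, -17.1250, 5.8750)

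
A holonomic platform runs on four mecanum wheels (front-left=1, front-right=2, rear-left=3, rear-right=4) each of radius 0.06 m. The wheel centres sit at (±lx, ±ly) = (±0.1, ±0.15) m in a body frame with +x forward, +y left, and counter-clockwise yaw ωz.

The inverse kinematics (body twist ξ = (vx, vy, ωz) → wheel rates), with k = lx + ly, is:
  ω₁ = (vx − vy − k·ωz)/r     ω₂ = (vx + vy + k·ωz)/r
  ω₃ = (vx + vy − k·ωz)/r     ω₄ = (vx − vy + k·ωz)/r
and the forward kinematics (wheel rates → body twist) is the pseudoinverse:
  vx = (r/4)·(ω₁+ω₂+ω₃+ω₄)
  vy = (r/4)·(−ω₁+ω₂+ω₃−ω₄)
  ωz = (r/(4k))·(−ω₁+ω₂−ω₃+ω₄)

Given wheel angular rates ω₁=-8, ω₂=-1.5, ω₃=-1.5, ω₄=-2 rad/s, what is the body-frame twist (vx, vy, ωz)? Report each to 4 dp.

k = lx + ly = 0.1 + 0.15 = 0.2500
ω₁+ω₂+ω₃+ω₄ = -13.0000  →  vx = (0.06/4)·-13.0000 = -0.1950
−ω₁+ω₂+ω₃−ω₄ = 7.0000  →  vy = (0.06/4)·7.0000 = 0.1050
−ω₁+ω₂−ω₃+ω₄ = 6.0000  →  ωz = (0.06/1.0000)·6.0000 = 0.3600

(-0.1950, 0.1050, 0.3600)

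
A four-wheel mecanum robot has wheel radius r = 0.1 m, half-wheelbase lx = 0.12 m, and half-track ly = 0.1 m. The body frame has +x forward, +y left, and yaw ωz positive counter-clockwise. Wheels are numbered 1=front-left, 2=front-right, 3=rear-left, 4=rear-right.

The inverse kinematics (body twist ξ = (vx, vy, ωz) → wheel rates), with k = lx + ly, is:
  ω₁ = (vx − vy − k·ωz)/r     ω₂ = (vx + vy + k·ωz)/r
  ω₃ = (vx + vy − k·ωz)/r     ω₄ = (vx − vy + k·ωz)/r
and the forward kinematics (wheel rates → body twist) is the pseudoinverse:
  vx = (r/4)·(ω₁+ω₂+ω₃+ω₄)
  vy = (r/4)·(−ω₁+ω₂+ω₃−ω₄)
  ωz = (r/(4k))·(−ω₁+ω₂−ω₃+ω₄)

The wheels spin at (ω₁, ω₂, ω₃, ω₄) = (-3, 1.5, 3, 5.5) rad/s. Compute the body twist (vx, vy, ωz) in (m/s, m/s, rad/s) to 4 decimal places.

k = lx + ly = 0.12 + 0.1 = 0.2200
ω₁+ω₂+ω₃+ω₄ = 7.0000  →  vx = (0.1/4)·7.0000 = 0.1750
−ω₁+ω₂+ω₃−ω₄ = 2.0000  →  vy = (0.1/4)·2.0000 = 0.0500
−ω₁+ω₂−ω₃+ω₄ = 7.0000  →  ωz = (0.1/0.8800)·7.0000 = 0.7955

(0.1750, 0.0500, 0.7955)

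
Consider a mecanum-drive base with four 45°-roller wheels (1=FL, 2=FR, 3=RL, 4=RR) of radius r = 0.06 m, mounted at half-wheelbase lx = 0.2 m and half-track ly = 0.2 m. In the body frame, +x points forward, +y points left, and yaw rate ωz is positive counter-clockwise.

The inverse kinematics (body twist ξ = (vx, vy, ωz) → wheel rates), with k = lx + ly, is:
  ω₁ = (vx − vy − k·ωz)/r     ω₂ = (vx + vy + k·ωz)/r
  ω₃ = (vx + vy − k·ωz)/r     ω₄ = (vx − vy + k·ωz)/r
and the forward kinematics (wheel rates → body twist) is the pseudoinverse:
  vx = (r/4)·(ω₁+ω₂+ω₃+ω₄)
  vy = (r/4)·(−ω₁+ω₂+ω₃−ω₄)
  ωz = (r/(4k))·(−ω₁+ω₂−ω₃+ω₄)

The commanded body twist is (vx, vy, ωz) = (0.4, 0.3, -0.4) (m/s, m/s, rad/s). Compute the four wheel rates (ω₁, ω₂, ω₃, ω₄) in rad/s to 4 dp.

(4.3333, 9.0000, 14.3333, -1.0000)

k = lx + ly = 0.2 + 0.2 = 0.4000;  k·ωz = 0.4000·-0.4 = -0.1600
ω₁ (FL) = (vx − vy − k·ωz)/r = 0.2600/0.06 = 4.3333
ω₂ (FR) = (vx + vy + k·ωz)/r = 0.5400/0.06 = 9.0000
ω₃ (RL) = (vx + vy − k·ωz)/r = 0.8600/0.06 = 14.3333
ω₄ (RR) = (vx − vy + k·ωz)/r = -0.0600/0.06 = -1.0000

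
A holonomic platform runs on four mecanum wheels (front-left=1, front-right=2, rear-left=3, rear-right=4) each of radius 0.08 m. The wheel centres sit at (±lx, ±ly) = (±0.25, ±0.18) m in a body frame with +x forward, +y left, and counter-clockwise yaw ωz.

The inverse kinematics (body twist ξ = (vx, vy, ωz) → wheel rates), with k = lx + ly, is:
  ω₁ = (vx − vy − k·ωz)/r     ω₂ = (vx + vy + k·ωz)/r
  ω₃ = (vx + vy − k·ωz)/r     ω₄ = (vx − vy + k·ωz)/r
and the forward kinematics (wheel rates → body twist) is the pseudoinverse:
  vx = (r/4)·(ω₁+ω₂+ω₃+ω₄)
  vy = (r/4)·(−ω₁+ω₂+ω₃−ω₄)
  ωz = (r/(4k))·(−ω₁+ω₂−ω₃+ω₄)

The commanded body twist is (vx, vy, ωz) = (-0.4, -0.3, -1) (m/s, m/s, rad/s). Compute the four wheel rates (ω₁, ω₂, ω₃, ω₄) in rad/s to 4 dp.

k = lx + ly = 0.25 + 0.18 = 0.4300;  k·ωz = 0.4300·-1 = -0.4300
ω₁ (FL) = (vx − vy − k·ωz)/r = 0.3300/0.08 = 4.1250
ω₂ (FR) = (vx + vy + k·ωz)/r = -1.1300/0.08 = -14.1250
ω₃ (RL) = (vx + vy − k·ωz)/r = -0.2700/0.08 = -3.3750
ω₄ (RR) = (vx − vy + k·ωz)/r = -0.5300/0.08 = -6.6250

(4.1250, -14.1250, -3.3750, -6.6250)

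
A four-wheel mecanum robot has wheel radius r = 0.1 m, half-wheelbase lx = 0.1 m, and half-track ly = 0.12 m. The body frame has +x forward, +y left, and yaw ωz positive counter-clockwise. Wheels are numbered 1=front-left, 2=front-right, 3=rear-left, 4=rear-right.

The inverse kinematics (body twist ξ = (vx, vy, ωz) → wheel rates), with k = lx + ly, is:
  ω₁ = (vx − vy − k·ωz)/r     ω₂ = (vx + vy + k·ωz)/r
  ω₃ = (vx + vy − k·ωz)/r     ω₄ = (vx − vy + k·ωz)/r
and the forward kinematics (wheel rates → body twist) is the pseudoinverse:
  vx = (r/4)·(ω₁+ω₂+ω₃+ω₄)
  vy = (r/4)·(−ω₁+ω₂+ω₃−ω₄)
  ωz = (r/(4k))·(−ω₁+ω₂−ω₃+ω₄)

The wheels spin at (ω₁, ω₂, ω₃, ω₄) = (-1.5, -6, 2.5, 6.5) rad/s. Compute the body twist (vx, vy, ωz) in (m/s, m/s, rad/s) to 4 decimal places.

(0.0375, -0.2125, -0.0568)

k = lx + ly = 0.1 + 0.12 = 0.2200
ω₁+ω₂+ω₃+ω₄ = 1.5000  →  vx = (0.1/4)·1.5000 = 0.0375
−ω₁+ω₂+ω₃−ω₄ = -8.5000  →  vy = (0.1/4)·-8.5000 = -0.2125
−ω₁+ω₂−ω₃+ω₄ = -0.5000  →  ωz = (0.1/0.8800)·-0.5000 = -0.0568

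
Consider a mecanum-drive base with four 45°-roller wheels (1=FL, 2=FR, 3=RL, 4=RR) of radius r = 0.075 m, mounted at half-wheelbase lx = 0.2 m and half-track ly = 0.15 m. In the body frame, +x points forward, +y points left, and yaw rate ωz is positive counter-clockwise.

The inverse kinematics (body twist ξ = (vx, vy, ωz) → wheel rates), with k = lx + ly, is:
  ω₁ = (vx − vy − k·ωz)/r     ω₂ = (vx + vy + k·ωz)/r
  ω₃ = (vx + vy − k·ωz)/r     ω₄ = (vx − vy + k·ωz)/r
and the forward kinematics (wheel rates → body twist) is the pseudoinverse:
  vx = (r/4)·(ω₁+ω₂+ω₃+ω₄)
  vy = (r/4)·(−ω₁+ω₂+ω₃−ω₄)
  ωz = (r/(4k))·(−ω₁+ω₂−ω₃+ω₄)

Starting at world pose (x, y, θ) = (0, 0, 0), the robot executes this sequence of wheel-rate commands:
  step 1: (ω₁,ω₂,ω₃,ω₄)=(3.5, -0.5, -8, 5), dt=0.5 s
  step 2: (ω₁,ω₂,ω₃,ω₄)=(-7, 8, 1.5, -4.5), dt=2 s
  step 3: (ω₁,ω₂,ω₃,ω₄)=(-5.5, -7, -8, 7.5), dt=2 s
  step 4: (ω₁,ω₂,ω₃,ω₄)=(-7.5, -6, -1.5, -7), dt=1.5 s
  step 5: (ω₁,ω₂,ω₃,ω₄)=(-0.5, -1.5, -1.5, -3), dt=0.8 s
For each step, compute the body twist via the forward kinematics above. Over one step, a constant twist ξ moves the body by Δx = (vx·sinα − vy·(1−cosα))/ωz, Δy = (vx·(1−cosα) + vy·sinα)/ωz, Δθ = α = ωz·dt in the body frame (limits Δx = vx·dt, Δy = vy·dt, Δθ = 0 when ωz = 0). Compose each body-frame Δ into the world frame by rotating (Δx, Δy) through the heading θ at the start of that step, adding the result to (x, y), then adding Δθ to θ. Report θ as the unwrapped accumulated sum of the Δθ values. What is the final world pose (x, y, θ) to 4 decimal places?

step 1: ξ=(vx,vy,ωz)=(0.0000, -0.3187, 0.4821), dt=0.5 → body Δ=(0.0191, -0.1578, 0.2411) → world pose (0.0191, -0.1578, 0.2411)
step 2: ξ=(vx,vy,ωz)=(-0.0375, 0.3937, 0.4821), dt=2.0 → body Δ=(-0.4151, 0.6376, 0.9643) → world pose (-0.5362, 0.3622, 1.2054)
step 3: ξ=(vx,vy,ωz)=(-0.2437, -0.3187, 0.7500), dt=2.0 → body Δ=(0.0708, -0.7259, 1.5000) → world pose (0.1671, 0.1689, 2.7054)
step 4: ξ=(vx,vy,ωz)=(-0.4125, 0.1313, -0.2143), dt=1.5 → body Δ=(-0.5768, 0.2921, -0.3214) → world pose (0.5665, -0.3396, 2.3839)
step 5: ξ=(vx,vy,ωz)=(-0.1219, 0.0094, -0.1339), dt=0.8 → body Δ=(-0.0969, 0.0127, -0.1071) → world pose (0.6281, -0.4154, 2.2768)

(0.6281, -0.4154, 2.2768)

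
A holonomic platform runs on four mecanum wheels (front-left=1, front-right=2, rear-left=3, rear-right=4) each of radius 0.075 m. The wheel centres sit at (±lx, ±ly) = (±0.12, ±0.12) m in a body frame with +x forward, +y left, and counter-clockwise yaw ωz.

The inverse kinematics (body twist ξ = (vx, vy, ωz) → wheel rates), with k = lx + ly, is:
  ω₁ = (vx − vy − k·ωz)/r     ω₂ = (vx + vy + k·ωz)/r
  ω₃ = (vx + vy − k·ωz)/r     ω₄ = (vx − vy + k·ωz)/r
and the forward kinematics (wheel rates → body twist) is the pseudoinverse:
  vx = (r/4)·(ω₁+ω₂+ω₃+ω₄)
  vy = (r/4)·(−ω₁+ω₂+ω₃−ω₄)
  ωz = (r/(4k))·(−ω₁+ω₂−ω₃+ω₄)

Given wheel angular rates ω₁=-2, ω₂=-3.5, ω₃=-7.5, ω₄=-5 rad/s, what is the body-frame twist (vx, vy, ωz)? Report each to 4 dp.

(-0.3375, -0.0750, 0.0781)

k = lx + ly = 0.12 + 0.12 = 0.2400
ω₁+ω₂+ω₃+ω₄ = -18.0000  →  vx = (0.075/4)·-18.0000 = -0.3375
−ω₁+ω₂+ω₃−ω₄ = -4.0000  →  vy = (0.075/4)·-4.0000 = -0.0750
−ω₁+ω₂−ω₃+ω₄ = 1.0000  →  ωz = (0.075/0.9600)·1.0000 = 0.0781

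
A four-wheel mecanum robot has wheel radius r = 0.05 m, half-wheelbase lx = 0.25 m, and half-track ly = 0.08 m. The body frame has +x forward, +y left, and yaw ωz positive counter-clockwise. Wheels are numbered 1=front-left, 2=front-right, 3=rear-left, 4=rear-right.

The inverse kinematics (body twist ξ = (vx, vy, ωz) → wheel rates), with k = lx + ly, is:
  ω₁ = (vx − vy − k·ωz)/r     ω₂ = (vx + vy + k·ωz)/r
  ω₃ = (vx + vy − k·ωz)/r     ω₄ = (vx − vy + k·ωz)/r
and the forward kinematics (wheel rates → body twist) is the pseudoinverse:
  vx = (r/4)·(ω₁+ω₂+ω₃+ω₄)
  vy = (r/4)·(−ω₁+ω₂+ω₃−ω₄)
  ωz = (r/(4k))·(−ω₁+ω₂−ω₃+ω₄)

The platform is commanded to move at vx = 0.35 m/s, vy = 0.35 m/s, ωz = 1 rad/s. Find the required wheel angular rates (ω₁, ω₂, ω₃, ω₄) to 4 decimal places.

k = lx + ly = 0.25 + 0.08 = 0.3300;  k·ωz = 0.3300·1 = 0.3300
ω₁ (FL) = (vx − vy − k·ωz)/r = -0.3300/0.05 = -6.6000
ω₂ (FR) = (vx + vy + k·ωz)/r = 1.0300/0.05 = 20.6000
ω₃ (RL) = (vx + vy − k·ωz)/r = 0.3700/0.05 = 7.4000
ω₄ (RR) = (vx − vy + k·ωz)/r = 0.3300/0.05 = 6.6000

(-6.6000, 20.6000, 7.4000, 6.6000)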